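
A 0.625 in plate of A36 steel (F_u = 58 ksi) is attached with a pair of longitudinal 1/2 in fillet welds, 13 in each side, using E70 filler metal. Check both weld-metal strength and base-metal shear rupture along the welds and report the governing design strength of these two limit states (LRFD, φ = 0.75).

φR_n ≈ 290 kip (weld metal governs)

E70XX → F_EXX = 70 ksi.
t_e = 0.707 × 0.5 = 0.3535 in; L = 26 in.
Weld metal: φR_n = 0.75 × 0.6 × 70 × 0.3535 × 26 = 289.5 kip.
Base metal (shear rupture): φR_n = 0.75 × 0.6 × 58 × 0.625 × 26 = 424.1 kip.
Governing: weld metal.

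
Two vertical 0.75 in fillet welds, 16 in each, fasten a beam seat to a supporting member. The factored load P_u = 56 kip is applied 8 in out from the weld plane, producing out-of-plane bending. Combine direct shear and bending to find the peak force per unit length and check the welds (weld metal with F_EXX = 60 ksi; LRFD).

L_w = 2 × 16 = 32 in; section modulus (unit throat) S = 2 × L²/6 = 85.33 in².
Direct shear f_v = P/L_w = 56/32 = 1.75 kip/in.
Moment M = P × e = 56 × 8 = 448 kip·in; bending f_b = M/S = 5.25 kip/in.
f_max = √(f_v² + f_b²) = √(1.75² + 5.25²) = 5.534 kip/in.
φr_n = 0.75 × 0.6 × 60 × (0.707 × 0.75) = 14.32 kip/in → adequate.

f_max ≈ 5.53 kip/in; adequate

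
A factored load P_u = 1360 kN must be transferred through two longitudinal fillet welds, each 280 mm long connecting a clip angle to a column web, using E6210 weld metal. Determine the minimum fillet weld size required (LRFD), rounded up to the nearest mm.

E62XX → F_EXX = 620 MPa.
Total weld length L = 560 mm.
Required throat t_e = P_u / (φ × 0.6 F_EXX × L) = 1360 / (0.75 × 0.6 × 620 × 560 × 10⁻³) = 8.705 mm.
Required leg w = t_e / 0.707 = 12.31 mm → use 13 mm.

w = 13 mm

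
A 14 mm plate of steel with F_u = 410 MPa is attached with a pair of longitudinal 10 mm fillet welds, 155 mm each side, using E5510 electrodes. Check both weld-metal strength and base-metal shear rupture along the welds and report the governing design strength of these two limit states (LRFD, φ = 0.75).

φR_n ≈ 542 kN (weld metal governs)

E55XX → F_EXX = 550 MPa.
t_e = 0.707 × 10 = 7.07 mm; L = 310 mm.
Weld metal: φR_n = 0.75 × 0.6 × 550 × 7.07 × 310 × 10⁻³ = 542.4 kN.
Base metal (shear rupture): φR_n = 0.75 × 0.6 × 410 × 14 × 310 × 10⁻³ = 800.7 kN.
Governing: weld metal.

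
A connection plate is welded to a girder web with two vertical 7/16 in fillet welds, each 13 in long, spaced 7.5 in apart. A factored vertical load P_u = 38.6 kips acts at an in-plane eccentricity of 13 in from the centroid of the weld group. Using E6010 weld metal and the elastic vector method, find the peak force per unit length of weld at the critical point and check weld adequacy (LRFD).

f_max ≈ 6.03 kip/in; adequate

E60XX → F_EXX = 60 ksi.
Total weld length L_w = 26 in. Treat welds as unit-width lines.
Polar moment about centroid: J = 2[d³/12 + d(b/2)²] = 2[13³/12 + 13×3.75²] = 731.8 in³.
Direct shear f_v = P/L_w = 38.6 / 26 = 1.485 kip/in (vertical).
Torsion M = P·e = 38.6 × 13 = 501.8 kip·in.
Critical point at (x, y) = (3.75, 6.5) from centroid. f_tx = M·y/J = 4.457 kip/in; f_ty = M·x/J = 2.571 kip/in.
Resultant f_max = √[f_tx² + (f_v + f_ty)²] = √[4.457² + (1.485 + 2.571)²] = 6.026 kip/in.
Capacity per unit length: φr_n = 0.75 × 0.6 × 60 × (0.707 × 0.4375) = 8.351 kip/in.
6.026 ≤ 8.351 → adequate.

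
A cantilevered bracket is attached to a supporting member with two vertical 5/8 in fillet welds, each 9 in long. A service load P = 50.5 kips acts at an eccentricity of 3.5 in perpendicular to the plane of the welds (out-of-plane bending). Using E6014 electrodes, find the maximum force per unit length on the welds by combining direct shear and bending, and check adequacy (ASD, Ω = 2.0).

E60XX → F_EXX = 60 ksi.
L_w = 2 × 9 = 18 in; section modulus (unit throat) S = 2 × L²/6 = 27 in².
Direct shear f_v = P/L_w = 50.5/18 = 2.806 kip/in.
Moment M = P × e = 50.5 × 3.5 = 176.75 kip·in; bending f_b = M/S = 6.546 kip/in.
f_max = √(f_v² + f_b²) = √(2.806² + 6.546²) = 7.122 kip/in.
r_n/Ω = (1/2.0) × 0.6 × 60 × (0.707 × 0.625) = 7.954 kip/in → adequate.

f_max ≈ 7.12 kip/in; adequate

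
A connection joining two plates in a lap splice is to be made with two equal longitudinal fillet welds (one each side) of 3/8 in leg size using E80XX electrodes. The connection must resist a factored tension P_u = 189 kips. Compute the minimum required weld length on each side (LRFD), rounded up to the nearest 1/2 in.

L = 10 in on each side

E80XX → F_EXX = 80 ksi.
Throat t_e = 0.707 × 0.375 = 0.2651 in.
φr_n = 0.75 × 0.6 × 80 × 0.2651 = 9.544 kips/in.
L_req = P_u / φr_n = 189 / 9.544 = 19.8 in total.
Per side: 19.8 / 2 = 9.901 in.
Round up → use L = 10 in on each side.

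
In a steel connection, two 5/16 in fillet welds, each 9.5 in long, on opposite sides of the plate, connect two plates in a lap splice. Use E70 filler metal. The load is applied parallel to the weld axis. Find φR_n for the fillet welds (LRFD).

E70XX → F_EXX = 70 ksi.
Effective throat t_e = 0.707 × 0.3125 = 0.2209 in.
Total length L = 19 in; A_we = 0.2209 × 19 = 4.198 in².
F_nw = 0.6 F_EXX = 0.6 × 70 = 42 ksi.
φR_n = 0.75 × 42 × 4.198 = 132.2 kip.

φR_n ≈ 132 kip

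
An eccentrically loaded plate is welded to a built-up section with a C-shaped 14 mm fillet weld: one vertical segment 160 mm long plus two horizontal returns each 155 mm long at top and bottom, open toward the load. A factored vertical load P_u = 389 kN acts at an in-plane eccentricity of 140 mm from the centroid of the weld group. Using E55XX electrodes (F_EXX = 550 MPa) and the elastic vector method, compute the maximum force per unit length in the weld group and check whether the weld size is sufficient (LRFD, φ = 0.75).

Total weld length L_w = 470 mm. Treat welds as unit-width lines.
Centroid: x̄ = 2×155×77.5 / 470 = 51.12 mm from the vertical weld.
Polar moment about centroid: J = I_x + I_y = [160³/12 + 2×155×80²] + [160×51.12² + 2(155³/12 + 155×26.38²)] = 3580000 mm³.
Direct shear f_v = P/L_w = 389×10³ / 470 = 827.7 N/mm (vertical).
Torsion M = P·e = 389×10³ × 140 = 54460000 N·mm.
Critical point at (x, y) = (103.9, 80) from centroid. f_tx = M·y/J = 1217 N/mm; f_ty = M·x/J = 1580 N/mm.
Resultant f_max = √[f_tx² + (f_v + f_ty)²] = √[1217² + (827.7 + 1580)²] = 2698 N/mm.
Capacity per unit length: φr_n = 0.75 × 0.6 × 550 × (0.707 × 14) = 2450 N/mm.
2698 > 2450 → NOT adequate.

f_max ≈ 2700 N/mm; NOT adequate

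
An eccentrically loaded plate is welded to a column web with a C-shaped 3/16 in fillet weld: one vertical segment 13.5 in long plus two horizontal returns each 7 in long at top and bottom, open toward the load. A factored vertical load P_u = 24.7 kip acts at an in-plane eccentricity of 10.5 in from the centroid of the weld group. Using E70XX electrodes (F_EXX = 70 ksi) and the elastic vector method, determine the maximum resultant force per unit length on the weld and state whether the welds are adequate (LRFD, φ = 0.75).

f_max ≈ 2.89 kip/in; adequate

Total weld length L_w = 27.5 in. Treat welds as unit-width lines.
Centroid: x̄ = 2×7×3.5 / 27.5 = 1.782 in from the vertical weld.
Polar moment about centroid: J = I_x + I_y = [13.5³/12 + 2×7×6.75²] + [13.5×1.782² + 2(7³/12 + 7×1.718²)] = 984.3 in³.
Direct shear f_v = P/L_w = 24.7 / 27.5 = 0.8982 kip/in (vertical).
Torsion M = P·e = 24.7 × 10.5 = 259.35 kip·in.
Critical point at (x, y) = (5.218, 6.75) from centroid. f_tx = M·y/J = 1.779 kip/in; f_ty = M·x/J = 1.375 kip/in.
Resultant f_max = √[f_tx² + (f_v + f_ty)²] = √[1.779² + (0.8982 + 1.375)²] = 2.886 kip/in.
Capacity per unit length: φr_n = 0.75 × 0.6 × 70 × (0.707 × 0.1875) = 4.176 kip/in.
2.886 ≤ 4.176 → adequate.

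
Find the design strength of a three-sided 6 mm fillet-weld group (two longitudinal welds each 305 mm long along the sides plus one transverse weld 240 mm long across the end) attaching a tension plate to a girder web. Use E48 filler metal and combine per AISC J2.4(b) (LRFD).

φR_n ≈ 805 kN

E48XX → F_EXX = 480 MPa.
t_e = 0.707 × 6 = 4.242 mm.
R_nwl = 0.6 × 480 × 4.242 × 610 × 10⁻³ = 745.2 kN (longitudinal, 2 welds).
R_nwt = 0.6 × 480 × 4.242 × 240 × 10⁻³ = 293.2 kN (transverse, base value).
(i) R_nwl + R_nwt = 1038 kN; (ii) 0.85 R_nwl + 1.5 R_nwt = 1073 kN.
R_n = max = 1073 kN [governs: (ii)]; φR_n = 804.9 kN.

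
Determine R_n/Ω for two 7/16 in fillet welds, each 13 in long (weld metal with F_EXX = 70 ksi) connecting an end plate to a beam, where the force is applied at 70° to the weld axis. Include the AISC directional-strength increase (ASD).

t_e = 0.707 × 0.4375 = 0.3093 in; A_we = 0.3093 × 26 = 8.042 in².
Directional factor: 1.0 + 0.5 sin^1.5(70°) = 1.455.
F_nw = 0.6 × 70 × 1.455 = 61.13 ksi.
R_n/Ω = (61.13 × 8.042) / 2.0 = 245.8 kip.

R_n/Ω ≈ 246 kip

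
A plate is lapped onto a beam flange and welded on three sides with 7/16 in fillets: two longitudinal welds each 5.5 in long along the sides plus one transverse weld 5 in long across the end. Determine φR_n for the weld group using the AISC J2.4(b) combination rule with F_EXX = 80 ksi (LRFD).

t_e = 0.707 × 0.4375 = 0.3093 in.
R_nwl = 0.6 × 80 × 0.3093 × 11 = 163.3 kips (longitudinal, 2 welds).
R_nwt = 0.6 × 80 × 0.3093 × 5 = 74.23 kips (transverse, base value).
(i) R_nwl + R_nwt = 237.6 kips; (ii) 0.85 R_nwl + 1.5 R_nwt = 250.2 kips.
R_n = max = 250.2 kips [governs: (ii)]; φR_n = 187.6 kips.

φR_n ≈ 188 kips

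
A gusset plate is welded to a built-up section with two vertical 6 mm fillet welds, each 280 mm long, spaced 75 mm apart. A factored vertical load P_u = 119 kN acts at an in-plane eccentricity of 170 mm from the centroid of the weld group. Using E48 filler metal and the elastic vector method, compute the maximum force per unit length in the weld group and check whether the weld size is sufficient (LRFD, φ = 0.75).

E48XX → F_EXX = 480 MPa.
Total weld length L_w = 560 mm. Treat welds as unit-width lines.
Polar moment about centroid: J = 2[d³/12 + d(b/2)²] = 2[280³/12 + 280×37.5²] = 4446000 mm³.
Direct shear f_v = P/L_w = 119×10³ / 560 = 212.5 N/mm (vertical).
Torsion M = P·e = 119×10³ × 170 = 20230000 N·mm.
Critical point at (x, y) = (37.5, 140) from centroid. f_tx = M·y/J = 637 N/mm; f_ty = M·x/J = 170.6 N/mm.
Resultant f_max = √[f_tx² + (f_v + f_ty)²] = √[637² + (212.5 + 170.6)²] = 743.3 N/mm.
Capacity per unit length: φr_n = 0.75 × 0.6 × 480 × (0.707 × 6) = 916.3 N/mm.
743.3 ≤ 916.3 → adequate.

f_max ≈ 743 N/mm; adequate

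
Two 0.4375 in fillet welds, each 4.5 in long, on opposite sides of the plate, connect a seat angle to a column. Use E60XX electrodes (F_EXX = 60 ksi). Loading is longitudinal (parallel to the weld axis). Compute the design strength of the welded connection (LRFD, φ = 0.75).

Effective throat t_e = 0.707 × 0.4375 = 0.3093 in.
Total length L = 9 in; A_we = 0.3093 × 9 = 2.784 in².
F_nw = 0.6 F_EXX = 0.6 × 60 = 36 ksi.
φR_n = 0.75 × 36 × 2.784 = 75.16 kips.

φR_n ≈ 75.2 kips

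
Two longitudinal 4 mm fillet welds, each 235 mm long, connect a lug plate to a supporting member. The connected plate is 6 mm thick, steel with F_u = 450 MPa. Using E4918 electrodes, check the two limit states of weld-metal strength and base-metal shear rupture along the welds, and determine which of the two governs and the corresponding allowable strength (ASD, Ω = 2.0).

E49XX → F_EXX = 490 MPa.
t_e = 0.707 × 4 = 2.828 mm; L = 470 mm.
Weld metal: R_n/Ω = (1/2.0) × 0.6 × 490 × 2.828 × 470 × 10⁻³ = 195.4 kN.
Base metal (shear rupture): R_n/Ω = (1/2.0) × 0.6 × 450 × 6 × 470 × 10⁻³ = 380.7 kN.
Governing: weld metal.

R_n/Ω ≈ 195 kN (weld metal governs)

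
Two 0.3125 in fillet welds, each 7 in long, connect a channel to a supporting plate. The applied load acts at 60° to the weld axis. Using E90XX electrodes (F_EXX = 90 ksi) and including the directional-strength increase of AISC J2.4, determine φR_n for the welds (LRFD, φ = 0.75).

t_e = 0.707 × 0.3125 = 0.2209 in; A_we = 0.2209 × 14 = 3.093 in².
Directional factor: 1.0 + 0.5 sin^1.5(60°) = 1.403.
F_nw = 0.6 × 90 × 1.403 = 75.76 ksi.
φR_n = 0.75 × 75.76 × 3.093 = 175.8 kip.

φR_n ≈ 176 kip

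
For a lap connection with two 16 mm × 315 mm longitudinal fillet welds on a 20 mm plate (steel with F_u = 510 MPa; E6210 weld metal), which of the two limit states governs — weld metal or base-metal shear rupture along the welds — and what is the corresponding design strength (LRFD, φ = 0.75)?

E62XX → F_EXX = 620 MPa.
t_e = 0.707 × 16 = 11.31 mm; L = 630 mm.
Weld metal: φR_n = 0.75 × 0.6 × 620 × 11.31 × 630 × 10⁻³ = 1988 kN.
Base metal (shear rupture): φR_n = 0.75 × 0.6 × 510 × 20 × 630 × 10⁻³ = 2892 kN.
Governing: weld metal.

φR_n ≈ 1990 kN (weld metal governs)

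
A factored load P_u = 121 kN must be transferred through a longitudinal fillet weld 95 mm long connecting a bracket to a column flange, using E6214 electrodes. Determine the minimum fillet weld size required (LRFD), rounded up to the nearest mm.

E62XX → F_EXX = 620 MPa.
Total weld length L = 95 mm.
Required throat t_e = P_u / (φ × 0.6 F_EXX × L) = 121 / (0.75 × 0.6 × 620 × 95 × 10⁻³) = 4.565 mm.
Required leg w = t_e / 0.707 = 6.457 mm → use 7 mm.

w = 7 mm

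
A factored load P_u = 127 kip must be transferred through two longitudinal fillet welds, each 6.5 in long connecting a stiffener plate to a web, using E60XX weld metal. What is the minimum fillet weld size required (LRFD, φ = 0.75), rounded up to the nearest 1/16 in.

E60XX → F_EXX = 60 ksi.
Total weld length L = 13 in.
Required throat t_e = P_u / (φ × 0.6 F_EXX × L) = 127 / (0.75 × 0.6 × 60 × 13) = 0.3618 in.
Required leg w = t_e / 0.707 = 0.5118 in → use 9/16 in.

w = 9/16 in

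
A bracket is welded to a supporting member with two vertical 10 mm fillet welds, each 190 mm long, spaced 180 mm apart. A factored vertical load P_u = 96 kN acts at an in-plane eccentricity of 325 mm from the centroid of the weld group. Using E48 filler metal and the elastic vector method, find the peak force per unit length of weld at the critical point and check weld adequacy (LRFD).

E48XX → F_EXX = 480 MPa.
Total weld length L_w = 380 mm. Treat welds as unit-width lines.
Polar moment about centroid: J = 2[d³/12 + d(b/2)²] = 2[190³/12 + 190×90²] = 4221000 mm³.
Direct shear f_v = P/L_w = 96×10³ / 380 = 252.6 N/mm (vertical).
Torsion M = P·e = 96×10³ × 325 = 31200000 N·mm.
Critical point at (x, y) = (90, 95) from centroid. f_tx = M·y/J = 702.2 N/mm; f_ty = M·x/J = 665.2 N/mm.
Resultant f_max = √[f_tx² + (f_v + f_ty)²] = √[702.2² + (252.6 + 665.2)²] = 1156 N/mm.
Capacity per unit length: φr_n = 0.75 × 0.6 × 480 × (0.707 × 10) = 1527 N/mm.
1156 ≤ 1527 → adequate.

f_max ≈ 1160 N/mm; adequate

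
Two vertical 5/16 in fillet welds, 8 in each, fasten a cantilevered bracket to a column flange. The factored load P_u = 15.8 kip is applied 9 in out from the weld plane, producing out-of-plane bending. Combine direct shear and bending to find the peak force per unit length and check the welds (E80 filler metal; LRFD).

f_max ≈ 6.74 kip/in; adequate

E80XX → F_EXX = 80 ksi.
L_w = 2 × 8 = 16 in; section modulus (unit throat) S = 2 × L²/6 = 21.33 in².
Direct shear f_v = P/L_w = 15.8/16 = 0.9875 kip/in.
Moment M = P × e = 15.8 × 9 = 142.2 kip·in; bending f_b = M/S = 6.666 kip/in.
f_max = √(f_v² + f_b²) = √(0.9875² + 6.666²) = 6.738 kip/in.
φr_n = 0.75 × 0.6 × 80 × (0.707 × 0.3125) = 7.954 kip/in → adequate.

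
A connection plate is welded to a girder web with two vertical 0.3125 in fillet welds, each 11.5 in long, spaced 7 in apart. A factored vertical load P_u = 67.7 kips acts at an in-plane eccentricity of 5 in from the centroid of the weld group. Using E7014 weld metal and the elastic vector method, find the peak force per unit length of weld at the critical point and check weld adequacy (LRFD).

f_max ≈ 6.31 kip/in; adequate

E70XX → F_EXX = 70 ksi.
Total weld length L_w = 23 in. Treat welds as unit-width lines.
Polar moment about centroid: J = 2[d³/12 + d(b/2)²] = 2[11.5³/12 + 11.5×3.5²] = 535.2 in³.
Direct shear f_v = P/L_w = 67.7 / 23 = 2.943 kip/in (vertical).
Torsion M = P·e = 67.7 × 5 = 338.5 kip·in.
Critical point at (x, y) = (3.5, 5.75) from centroid. f_tx = M·y/J = 3.637 kip/in; f_ty = M·x/J = 2.214 kip/in.
Resultant f_max = √[f_tx² + (f_v + f_ty)²] = √[3.637² + (2.943 + 2.214)²] = 6.31 kip/in.
Capacity per unit length: φr_n = 0.75 × 0.6 × 70 × (0.707 × 0.3125) = 6.96 kip/in.
6.31 ≤ 6.96 → adequate.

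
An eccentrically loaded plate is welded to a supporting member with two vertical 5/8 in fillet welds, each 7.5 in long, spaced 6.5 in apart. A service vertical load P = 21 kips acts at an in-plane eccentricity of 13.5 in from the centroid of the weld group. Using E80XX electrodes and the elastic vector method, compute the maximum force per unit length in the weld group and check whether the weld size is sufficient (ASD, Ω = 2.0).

f_max ≈ 7.15 kip/in; adequate

E80XX → F_EXX = 80 ksi.
Total weld length L_w = 15 in. Treat welds as unit-width lines.
Polar moment about centroid: J = 2[d³/12 + d(b/2)²] = 2[7.5³/12 + 7.5×3.25²] = 228.8 in³.
Direct shear f_v = P/L_w = 21 / 15 = 1.4 kip/in (vertical).
Torsion M = P·e = 21 × 13.5 = 283.5 kip·in.
Critical point at (x, y) = (3.25, 3.75) from centroid. f_tx = M·y/J = 4.648 kip/in; f_ty = M·x/J = 4.028 kip/in.
Resultant f_max = √[f_tx² + (f_v + f_ty)²] = √[4.648² + (1.4 + 4.028)²] = 7.146 kip/in.
Capacity per unit length: r_n/Ω = (1/2.0) × 0.6 × 80 × (0.707 × 0.625) = 10.6 kip/in.
7.146 ≤ 10.6 → adequate.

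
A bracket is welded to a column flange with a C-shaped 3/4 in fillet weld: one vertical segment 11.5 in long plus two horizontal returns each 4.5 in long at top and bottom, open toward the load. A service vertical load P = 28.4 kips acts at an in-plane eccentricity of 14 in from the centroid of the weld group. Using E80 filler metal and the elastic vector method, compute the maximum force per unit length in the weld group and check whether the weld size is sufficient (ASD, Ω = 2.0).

f_max ≈ 6.59 kip/in; adequate

E80XX → F_EXX = 80 ksi.
Total weld length L_w = 20.5 in. Treat welds as unit-width lines.
Centroid: x̄ = 2×4.5×2.25 / 20.5 = 0.9878 in from the vertical weld.
Polar moment about centroid: J = I_x + I_y = [11.5³/12 + 2×4.5×5.75²] + [11.5×0.9878² + 2(4.5³/12 + 4.5×1.262²)] = 465 in³.
Direct shear f_v = P/L_w = 28.4 / 20.5 = 1.385 kip/in (vertical).
Torsion M = P·e = 28.4 × 14 = 397.6 kip·in.
Critical point at (x, y) = (3.512, 5.75) from centroid. f_tx = M·y/J = 4.916 kip/in; f_ty = M·x/J = 3.003 kip/in.
Resultant f_max = √[f_tx² + (f_v + f_ty)²] = √[4.916² + (1.385 + 3.003)²] = 6.59 kip/in.
Capacity per unit length: r_n/Ω = (1/2.0) × 0.6 × 80 × (0.707 × 0.75) = 12.73 kip/in.
6.59 ≤ 12.73 → adequate.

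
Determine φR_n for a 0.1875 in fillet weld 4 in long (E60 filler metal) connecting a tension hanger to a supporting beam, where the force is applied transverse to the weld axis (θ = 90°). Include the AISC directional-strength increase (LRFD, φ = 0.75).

φR_n ≈ 21.5 kips

E60XX → F_EXX = 60 ksi.
t_e = 0.707 × 0.1875 = 0.1326 in; A_we = 0.1326 × 4 = 0.5302 in².
Directional factor: 1.0 + 0.5 sin^1.5(90°) = 1.5.
F_nw = 0.6 × 60 × 1.5 = 54 ksi.
φR_n = 0.75 × 54 × 0.5302 = 21.48 kips.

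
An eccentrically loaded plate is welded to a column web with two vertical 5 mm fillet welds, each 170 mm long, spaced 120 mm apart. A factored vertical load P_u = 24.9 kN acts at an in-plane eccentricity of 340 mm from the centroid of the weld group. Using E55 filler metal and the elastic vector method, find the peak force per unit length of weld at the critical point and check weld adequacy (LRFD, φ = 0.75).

f_max ≈ 477 N/mm; adequate

E55XX → F_EXX = 550 MPa.
Total weld length L_w = 340 mm. Treat welds as unit-width lines.
Polar moment about centroid: J = 2[d³/12 + d(b/2)²] = 2[170³/12 + 170×60²] = 2043000 mm³.
Direct shear f_v = P/L_w = 24.9×10³ / 340 = 73.24 N/mm (vertical).
Torsion M = P·e = 24.9×10³ × 340 = 8466000 N·mm.
Critical point at (x, y) = (60, 85) from centroid. f_tx = M·y/J = 352.3 N/mm; f_ty = M·x/J = 248.7 N/mm.
Resultant f_max = √[f_tx² + (f_v + f_ty)²] = √[352.3² + (73.24 + 248.7)²] = 477.2 N/mm.
Capacity per unit length: φr_n = 0.75 × 0.6 × 550 × (0.707 × 5) = 874.9 N/mm.
477.2 ≤ 874.9 → adequate.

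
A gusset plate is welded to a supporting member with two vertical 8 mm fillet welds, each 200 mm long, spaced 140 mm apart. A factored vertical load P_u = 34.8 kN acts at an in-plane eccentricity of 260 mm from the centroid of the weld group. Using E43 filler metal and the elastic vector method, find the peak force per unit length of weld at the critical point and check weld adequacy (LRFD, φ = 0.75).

E43XX → F_EXX = 430 MPa.
Total weld length L_w = 400 mm. Treat welds as unit-width lines.
Polar moment about centroid: J = 2[d³/12 + d(b/2)²] = 2[200³/12 + 200×70²] = 3293000 mm³.
Direct shear f_v = P/L_w = 34.8×10³ / 400 = 87 N/mm (vertical).
Torsion M = P·e = 34.8×10³ × 260 = 9048000 N·mm.
Critical point at (x, y) = (70, 100) from centroid. f_tx = M·y/J = 274.7 N/mm; f_ty = M·x/J = 192.3 N/mm.
Resultant f_max = √[f_tx² + (f_v + f_ty)²] = √[274.7² + (87 + 192.3)²] = 391.8 N/mm.
Capacity per unit length: φr_n = 0.75 × 0.6 × 430 × (0.707 × 8) = 1094 N/mm.
391.8 ≤ 1094 → adequate.

f_max ≈ 392 N/mm; adequate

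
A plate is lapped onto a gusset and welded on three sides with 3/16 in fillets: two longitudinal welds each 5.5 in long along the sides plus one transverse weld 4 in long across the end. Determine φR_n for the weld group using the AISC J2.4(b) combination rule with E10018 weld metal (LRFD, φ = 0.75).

φR_n ≈ 91.6 kip

E100XX → F_EXX = 100 ksi.
t_e = 0.707 × 0.1875 = 0.1326 in.
R_nwl = 0.6 × 100 × 0.1326 × 11 = 87.49 kip (longitudinal, 2 welds).
R_nwt = 0.6 × 100 × 0.1326 × 4 = 31.82 kip (transverse, base value).
(i) R_nwl + R_nwt = 119.3 kip; (ii) 0.85 R_nwl + 1.5 R_nwt = 122.1 kip.
R_n = max = 122.1 kip [governs: (ii)]; φR_n = 91.57 kip.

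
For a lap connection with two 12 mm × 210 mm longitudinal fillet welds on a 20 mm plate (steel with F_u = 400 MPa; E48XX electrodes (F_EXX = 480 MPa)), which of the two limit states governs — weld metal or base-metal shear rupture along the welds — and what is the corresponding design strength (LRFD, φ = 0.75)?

t_e = 0.707 × 12 = 8.484 mm; L = 420 mm.
Weld metal: φR_n = 0.75 × 0.6 × 480 × 8.484 × 420 × 10⁻³ = 769.7 kN.
Base metal (shear rupture): φR_n = 0.75 × 0.6 × 400 × 20 × 420 × 10⁻³ = 1512 kN.
Governing: weld metal.

φR_n ≈ 770 kN (weld metal governs)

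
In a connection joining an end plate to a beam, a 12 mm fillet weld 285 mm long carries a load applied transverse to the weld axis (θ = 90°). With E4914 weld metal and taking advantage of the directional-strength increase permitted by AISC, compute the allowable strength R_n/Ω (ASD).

R_n/Ω ≈ 533 kN

E49XX → F_EXX = 490 MPa.
t_e = 0.707 × 12 = 8.484 mm; A_we = 8.484 × 285 = 2418 mm².
Directional factor: 1.0 + 0.5 sin^1.5(90°) = 1.5.
F_nw = 0.6 × 490 × 1.5 = 441 MPa.
R_n/Ω = (441 × 2418) / 2.0 × 10⁻³ = 533.2 kN.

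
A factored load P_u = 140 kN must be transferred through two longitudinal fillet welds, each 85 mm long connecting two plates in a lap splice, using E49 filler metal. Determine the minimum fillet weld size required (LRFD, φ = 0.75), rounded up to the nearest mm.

E49XX → F_EXX = 490 MPa.
Total weld length L = 170 mm.
Required throat t_e = P_u / (φ × 0.6 F_EXX × L) = 140 / (0.75 × 0.6 × 490 × 170 × 10⁻³) = 3.735 mm.
Required leg w = t_e / 0.707 = 5.283 mm → use 6 mm.

w = 6 mm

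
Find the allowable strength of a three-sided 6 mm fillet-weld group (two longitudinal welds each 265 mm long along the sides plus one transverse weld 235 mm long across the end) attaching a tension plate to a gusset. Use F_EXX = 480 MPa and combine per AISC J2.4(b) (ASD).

R_n/Ω ≈ 491 kN

t_e = 0.707 × 6 = 4.242 mm.
R_nwl = 0.6 × 480 × 4.242 × 530 × 10⁻³ = 647.5 kN (longitudinal, 2 welds).
R_nwt = 0.6 × 480 × 4.242 × 235 × 10⁻³ = 287.1 kN (transverse, base value).
(i) R_nwl + R_nwt = 934.6 kN; (ii) 0.85 R_nwl + 1.5 R_nwt = 981 kN.
R_n = max = 981 kN [governs: (ii)]; R_n/Ω = 490.5 kN.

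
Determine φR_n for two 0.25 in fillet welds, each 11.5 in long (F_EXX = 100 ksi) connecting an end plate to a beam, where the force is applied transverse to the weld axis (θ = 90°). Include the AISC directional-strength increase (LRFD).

t_e = 0.707 × 0.25 = 0.1767 in; A_we = 0.1767 × 23 = 4.065 in².
Directional factor: 1.0 + 0.5 sin^1.5(90°) = 1.5.
F_nw = 0.6 × 100 × 1.5 = 90 ksi.
φR_n = 0.75 × 90 × 4.065 = 274.4 kips.

φR_n ≈ 274 kips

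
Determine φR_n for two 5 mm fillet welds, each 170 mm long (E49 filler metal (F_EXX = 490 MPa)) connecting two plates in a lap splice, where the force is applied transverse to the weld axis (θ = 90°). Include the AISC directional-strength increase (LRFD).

φR_n ≈ 398 kN

t_e = 0.707 × 5 = 3.535 mm; A_we = 3.535 × 340 = 1202 mm².
Directional factor: 1.0 + 0.5 sin^1.5(90°) = 1.5.
F_nw = 0.6 × 490 × 1.5 = 441 MPa.
φR_n = 0.75 × 441 × 1202 × 10⁻³ = 397.5 kN.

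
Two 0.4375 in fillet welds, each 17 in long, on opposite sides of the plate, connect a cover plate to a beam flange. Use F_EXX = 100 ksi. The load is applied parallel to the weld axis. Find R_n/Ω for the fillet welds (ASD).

Effective throat t_e = 0.707 × 0.4375 = 0.3093 in.
Total length L = 34 in; A_we = 0.3093 × 34 = 10.52 in².
F_nw = 0.6 F_EXX = 0.6 × 100 = 60 ksi.
R_n = 60 × 10.52 = 631 kips; R_n/Ω = 631/2.0 = 315.5 kips.

R_n/Ω ≈ 315 kips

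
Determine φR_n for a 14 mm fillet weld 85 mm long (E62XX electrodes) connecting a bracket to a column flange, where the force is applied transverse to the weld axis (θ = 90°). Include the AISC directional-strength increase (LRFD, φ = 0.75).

φR_n ≈ 352 kN

E62XX → F_EXX = 620 MPa.
t_e = 0.707 × 14 = 9.898 mm; A_we = 9.898 × 85 = 841.3 mm².
Directional factor: 1.0 + 0.5 sin^1.5(90°) = 1.5.
F_nw = 0.6 × 620 × 1.5 = 558 MPa.
φR_n = 0.75 × 558 × 841.3 × 10⁻³ = 352.1 kN.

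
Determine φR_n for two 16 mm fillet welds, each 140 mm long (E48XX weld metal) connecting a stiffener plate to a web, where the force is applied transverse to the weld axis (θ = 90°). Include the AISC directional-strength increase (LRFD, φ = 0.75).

E48XX → F_EXX = 480 MPa.
t_e = 0.707 × 16 = 11.31 mm; A_we = 11.31 × 280 = 3167 mm².
Directional factor: 1.0 + 0.5 sin^1.5(90°) = 1.5.
F_nw = 0.6 × 480 × 1.5 = 432 MPa.
φR_n = 0.75 × 432 × 3167 × 10⁻³ = 1026 kN.

φR_n ≈ 1030 kN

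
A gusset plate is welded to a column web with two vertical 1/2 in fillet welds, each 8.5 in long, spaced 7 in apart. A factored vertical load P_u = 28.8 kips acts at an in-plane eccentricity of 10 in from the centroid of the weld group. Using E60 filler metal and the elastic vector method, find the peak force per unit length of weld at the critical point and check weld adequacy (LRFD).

f_max ≈ 6.32 kip/in; adequate

E60XX → F_EXX = 60 ksi.
Total weld length L_w = 17 in. Treat welds as unit-width lines.
Polar moment about centroid: J = 2[d³/12 + d(b/2)²] = 2[8.5³/12 + 8.5×3.5²] = 310.6 in³.
Direct shear f_v = P/L_w = 28.8 / 17 = 1.694 kip/in (vertical).
Torsion M = P·e = 28.8 × 10 = 288 kip·in.
Critical point at (x, y) = (3.5, 4.25) from centroid. f_tx = M·y/J = 3.941 kip/in; f_ty = M·x/J = 3.245 kip/in.
Resultant f_max = √[f_tx² + (f_v + f_ty)²] = √[3.941² + (1.694 + 3.245)²] = 6.319 kip/in.
Capacity per unit length: φr_n = 0.75 × 0.6 × 60 × (0.707 × 0.5) = 9.544 kip/in.
6.319 ≤ 9.544 → adequate.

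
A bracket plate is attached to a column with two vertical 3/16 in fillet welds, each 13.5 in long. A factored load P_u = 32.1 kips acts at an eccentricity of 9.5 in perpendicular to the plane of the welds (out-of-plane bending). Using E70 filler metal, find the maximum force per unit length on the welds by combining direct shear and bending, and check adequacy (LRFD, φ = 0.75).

E70XX → F_EXX = 70 ksi.
L_w = 2 × 13.5 = 27 in; section modulus (unit throat) S = 2 × L²/6 = 60.75 in².
Direct shear f_v = P/L_w = 32.1/27 = 1.189 kip/in.
Moment M = P × e = 32.1 × 9.5 = 304.95 kip·in; bending f_b = M/S = 5.02 kip/in.
f_max = √(f_v² + f_b²) = √(1.189² + 5.02²) = 5.159 kip/in.
φr_n = 0.75 × 0.6 × 70 × (0.707 × 0.1875) = 4.176 kip/in → NOT adequate.

f_max ≈ 5.16 kip/in; NOT adequate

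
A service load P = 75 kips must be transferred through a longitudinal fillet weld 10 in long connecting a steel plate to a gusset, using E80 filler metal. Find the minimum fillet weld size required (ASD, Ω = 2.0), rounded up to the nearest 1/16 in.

E80XX → F_EXX = 80 ksi.
Total weld length L = 10 in.
Required throat t_e = P × Ω / (0.6 F_EXX × L) = 75 × 2.0 / (0.6 × 80 × 10) = 0.3125 in.
Required leg w = t_e / 0.707 = 0.442 in → use 1/2 in.

w = 1/2 in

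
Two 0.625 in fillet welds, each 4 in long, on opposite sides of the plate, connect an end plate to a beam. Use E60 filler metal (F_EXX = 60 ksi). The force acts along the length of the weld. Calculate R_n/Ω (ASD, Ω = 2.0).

Effective throat t_e = 0.707 × 0.625 = 0.4419 in.
Total length L = 8 in; A_we = 0.4419 × 8 = 3.535 in².
F_nw = 0.6 F_EXX = 0.6 × 60 = 36 ksi.
R_n = 36 × 3.535 = 127.3 kips; R_n/Ω = 127.3/2.0 = 63.63 kips.

R_n/Ω ≈ 63.6 kips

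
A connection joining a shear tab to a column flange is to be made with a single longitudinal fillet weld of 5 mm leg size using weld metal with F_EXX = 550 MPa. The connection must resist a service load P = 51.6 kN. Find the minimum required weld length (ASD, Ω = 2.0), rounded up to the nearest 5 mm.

Throat t_e = 0.707 × 5 = 3.535 mm.
r_n/Ω = (0.6 × 550 × 3.535) / 2.0 = 583.3 N/mm = 0.5833 kN/mm.
L_req = P / (r_n/Ω) = 51.6 / 0.5833 = 88.47 mm total.
Round up → use L = 90 mm.

L = 90 mm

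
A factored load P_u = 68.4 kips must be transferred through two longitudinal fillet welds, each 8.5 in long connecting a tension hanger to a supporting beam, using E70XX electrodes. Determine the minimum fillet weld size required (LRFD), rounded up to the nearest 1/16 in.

E70XX → F_EXX = 70 ksi.
Total weld length L = 17 in.
Required throat t_e = P_u / (φ × 0.6 F_EXX × L) = 68.4 / (0.75 × 0.6 × 70 × 17) = 0.1277 in.
Required leg w = t_e / 0.707 = 0.1807 in → use 3/16 in.

w = 3/16 in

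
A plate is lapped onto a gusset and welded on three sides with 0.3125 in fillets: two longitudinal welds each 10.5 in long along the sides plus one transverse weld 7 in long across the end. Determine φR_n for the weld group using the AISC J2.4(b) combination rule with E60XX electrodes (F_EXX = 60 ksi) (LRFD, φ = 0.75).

φR_n ≈ 169 kips

t_e = 0.707 × 0.3125 = 0.2209 in.
R_nwl = 0.6 × 60 × 0.2209 × 21 = 167 kips (longitudinal, 2 welds).
R_nwt = 0.6 × 60 × 0.2209 × 7 = 55.68 kips (transverse, base value).
(i) R_nwl + R_nwt = 222.7 kips; (ii) 0.85 R_nwl + 1.5 R_nwt = 225.5 kips.
R_n = max = 225.5 kips [governs: (ii)]; φR_n = 169.1 kips.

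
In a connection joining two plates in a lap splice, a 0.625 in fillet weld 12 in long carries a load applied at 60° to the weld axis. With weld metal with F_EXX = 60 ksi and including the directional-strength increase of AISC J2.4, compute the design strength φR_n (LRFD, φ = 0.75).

t_e = 0.707 × 0.625 = 0.4419 in; A_we = 0.4419 × 12 = 5.302 in².
Directional factor: 1.0 + 0.5 sin^1.5(60°) = 1.403.
F_nw = 0.6 × 60 × 1.403 = 50.51 ksi.
φR_n = 0.75 × 50.51 × 5.302 = 200.9 kips.

φR_n ≈ 201 kips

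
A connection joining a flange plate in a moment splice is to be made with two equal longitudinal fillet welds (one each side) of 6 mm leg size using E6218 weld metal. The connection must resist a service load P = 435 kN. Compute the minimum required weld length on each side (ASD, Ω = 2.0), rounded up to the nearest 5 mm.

L = 280 mm on each side

E62XX → F_EXX = 620 MPa.
Throat t_e = 0.707 × 6 = 4.242 mm.
r_n/Ω = (0.6 × 620 × 4.242) / 2.0 = 789 N/mm = 0.789 kN/mm.
L_req = P / (r_n/Ω) = 435 / 0.789 = 551.3 mm total.
Per side: 551.3 / 2 = 275.7 mm.
Round up → use L = 280 mm on each side.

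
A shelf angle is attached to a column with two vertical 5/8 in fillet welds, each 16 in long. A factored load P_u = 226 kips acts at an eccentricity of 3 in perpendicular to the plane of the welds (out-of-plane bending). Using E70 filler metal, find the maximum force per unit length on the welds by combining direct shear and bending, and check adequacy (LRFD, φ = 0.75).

E70XX → F_EXX = 70 ksi.
L_w = 2 × 16 = 32 in; section modulus (unit throat) S = 2 × L²/6 = 85.33 in².
Direct shear f_v = P/L_w = 226/32 = 7.062 kip/in.
Moment M = P × e = 226 × 3 = 678 kip·in; bending f_b = M/S = 7.945 kip/in.
f_max = √(f_v² + f_b²) = √(7.062² + 7.945²) = 10.63 kip/in.
φr_n = 0.75 × 0.6 × 70 × (0.707 × 0.625) = 13.92 kip/in → adequate.

f_max ≈ 10.6 kip/in; adequate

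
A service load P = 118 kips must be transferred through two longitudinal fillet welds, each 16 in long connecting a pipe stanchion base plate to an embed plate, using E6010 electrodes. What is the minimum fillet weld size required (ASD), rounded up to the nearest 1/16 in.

E60XX → F_EXX = 60 ksi.
Total weld length L = 32 in.
Required throat t_e = P × Ω / (0.6 F_EXX × L) = 118 × 2.0 / (0.6 × 60 × 32) = 0.2049 in.
Required leg w = t_e / 0.707 = 0.2898 in → use 5/16 in.

w = 5/16 in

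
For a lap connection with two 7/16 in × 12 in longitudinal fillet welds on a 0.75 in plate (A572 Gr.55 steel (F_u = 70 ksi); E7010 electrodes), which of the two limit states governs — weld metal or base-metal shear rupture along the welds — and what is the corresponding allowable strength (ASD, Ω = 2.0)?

R_n/Ω ≈ 156 kips (weld metal governs)

E70XX → F_EXX = 70 ksi.
t_e = 0.707 × 0.4375 = 0.3093 in; L = 24 in.
Weld metal: R_n/Ω = (1/2.0) × 0.6 × 70 × 0.3093 × 24 = 155.9 kips.
Base metal (shear rupture): R_n/Ω = (1/2.0) × 0.6 × 70 × 0.75 × 24 = 378 kips.
Governing: weld metal.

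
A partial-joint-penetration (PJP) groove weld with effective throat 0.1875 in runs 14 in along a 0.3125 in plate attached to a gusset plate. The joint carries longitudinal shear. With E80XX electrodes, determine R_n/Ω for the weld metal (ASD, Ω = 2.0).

R_n/Ω ≈ 63 kips

E80XX → F_EXX = 80 ksi.
Effective throat (given) t_e = 0.1875 in.
A_we = 0.1875 × 14 = 2.625 in².
F_nw = 0.6 F_EXX = 48 ksi.
R_n/Ω = (48 × 2.625) / 2.0 = 63 kips.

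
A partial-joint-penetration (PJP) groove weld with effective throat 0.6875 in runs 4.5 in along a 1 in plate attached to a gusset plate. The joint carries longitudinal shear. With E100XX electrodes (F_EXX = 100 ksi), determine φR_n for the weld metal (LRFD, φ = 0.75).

Effective throat (given) t_e = 0.6875 in.
A_we = 0.6875 × 4.5 = 3.094 in².
F_nw = 0.6 F_EXX = 60 ksi.
φR_n = 0.75 × 60 × 3.094 = 139.2 kips.

φR_n ≈ 139 kips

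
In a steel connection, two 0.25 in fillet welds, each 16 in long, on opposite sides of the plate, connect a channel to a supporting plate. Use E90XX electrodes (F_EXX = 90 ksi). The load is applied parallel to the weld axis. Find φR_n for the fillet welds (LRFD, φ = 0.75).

Effective throat t_e = 0.707 × 0.25 = 0.1767 in.
Total length L = 32 in; A_we = 0.1767 × 32 = 5.656 in².
F_nw = 0.6 F_EXX = 0.6 × 90 = 54 ksi.
φR_n = 0.75 × 54 × 5.656 = 229.1 kips.

φR_n ≈ 229 kips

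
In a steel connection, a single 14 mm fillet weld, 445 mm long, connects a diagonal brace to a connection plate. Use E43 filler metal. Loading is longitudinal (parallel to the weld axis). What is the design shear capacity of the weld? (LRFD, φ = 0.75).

E43XX → F_EXX = 430 MPa.
Effective throat t_e = 0.707 × 14 = 9.898 mm.
Total length L = 445 mm; A_we = 9.898 × 445 = 4405 mm².
F_nw = 0.6 F_EXX = 0.6 × 430 = 258 MPa.
φR_n = 0.75 × 258 × 4405 × 10⁻³ = 852.3 kN.

φR_n ≈ 852 kN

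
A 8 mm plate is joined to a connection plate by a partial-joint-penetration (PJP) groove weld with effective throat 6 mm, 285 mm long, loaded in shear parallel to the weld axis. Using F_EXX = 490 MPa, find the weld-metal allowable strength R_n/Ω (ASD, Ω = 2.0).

R_n/Ω ≈ 251 kN

Effective throat (given) t_e = 6 mm.
A_we = 6 × 285 = 1710 mm².
F_nw = 0.6 F_EXX = 294 MPa.
R_n/Ω = (294 × 1710) / 2.0 × 10⁻³ = 251.4 kN.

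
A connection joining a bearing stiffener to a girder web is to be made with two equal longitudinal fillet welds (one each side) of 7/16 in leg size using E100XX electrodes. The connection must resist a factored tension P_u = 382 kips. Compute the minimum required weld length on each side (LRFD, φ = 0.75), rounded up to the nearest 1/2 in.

E100XX → F_EXX = 100 ksi.
Throat t_e = 0.707 × 0.4375 = 0.3093 in.
φr_n = 0.75 × 0.6 × 100 × 0.3093 = 13.92 kips/in.
L_req = P_u / φr_n = 382 / 13.92 = 27.44 in total.
Per side: 27.44 / 2 = 13.72 in.
Round up → use L = 14 in on each side.

L = 14 in on each side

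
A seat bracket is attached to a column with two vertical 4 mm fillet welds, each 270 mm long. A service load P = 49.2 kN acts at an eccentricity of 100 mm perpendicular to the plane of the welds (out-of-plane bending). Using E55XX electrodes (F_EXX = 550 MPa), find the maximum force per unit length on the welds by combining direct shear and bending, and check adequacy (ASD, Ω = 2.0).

f_max ≈ 222 N/mm; adequate

L_w = 2 × 270 = 540 mm; section modulus (unit throat) S = 2 × L²/6 = 24300 mm².
Direct shear f_v = P/L_w = 49.2×10³/540 = 91.11 N/mm.
Moment M = P × e = 49.2×10³ × 100 = 4920000 N·mm; bending f_b = M/S = 202.5 N/mm.
f_max = √(f_v² + f_b²) = √(91.11² + 202.5²) = 222 N/mm.
r_n/Ω = (1/2.0) × 0.6 × 550 × (0.707 × 4) = 466.6 N/mm → adequate.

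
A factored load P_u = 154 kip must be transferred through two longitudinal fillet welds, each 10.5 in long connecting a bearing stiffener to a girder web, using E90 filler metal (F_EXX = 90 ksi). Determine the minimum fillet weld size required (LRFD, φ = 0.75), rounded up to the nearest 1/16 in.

w = 5/16 in

Total weld length L = 21 in.
Required throat t_e = P_u / (φ × 0.6 F_EXX × L) = 154 / (0.75 × 0.6 × 90 × 21) = 0.1811 in.
Required leg w = t_e / 0.707 = 0.2561 in → use 5/16 in.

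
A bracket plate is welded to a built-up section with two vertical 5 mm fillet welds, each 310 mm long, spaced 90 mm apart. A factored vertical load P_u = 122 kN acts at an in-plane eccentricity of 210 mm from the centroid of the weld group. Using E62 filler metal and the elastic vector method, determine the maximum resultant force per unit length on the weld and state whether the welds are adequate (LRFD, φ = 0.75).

f_max ≈ 744 N/mm; adequate

E62XX → F_EXX = 620 MPa.
Total weld length L_w = 620 mm. Treat welds as unit-width lines.
Polar moment about centroid: J = 2[d³/12 + d(b/2)²] = 2[310³/12 + 310×45²] = 6221000 mm³.
Direct shear f_v = P/L_w = 122×10³ / 620 = 196.8 N/mm (vertical).
Torsion M = P·e = 122×10³ × 210 = 25620000 N·mm.
Critical point at (x, y) = (45, 155) from centroid. f_tx = M·y/J = 638.4 N/mm; f_ty = M·x/J = 185.3 N/mm.
Resultant f_max = √[f_tx² + (f_v + f_ty)²] = √[638.4² + (196.8 + 185.3)²] = 744 N/mm.
Capacity per unit length: φr_n = 0.75 × 0.6 × 620 × (0.707 × 5) = 986.3 N/mm.
744 ≤ 986.3 → adequate.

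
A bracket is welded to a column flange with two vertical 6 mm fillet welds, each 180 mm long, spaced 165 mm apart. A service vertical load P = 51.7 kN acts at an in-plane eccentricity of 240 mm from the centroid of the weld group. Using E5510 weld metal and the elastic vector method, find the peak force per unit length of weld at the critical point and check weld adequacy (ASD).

E55XX → F_EXX = 550 MPa.
Total weld length L_w = 360 mm. Treat welds as unit-width lines.
Polar moment about centroid: J = 2[d³/12 + d(b/2)²] = 2[180³/12 + 180×82.5²] = 3422000 mm³.
Direct shear f_v = P/L_w = 51.7×10³ / 360 = 143.6 N/mm (vertical).
Torsion M = P·e = 51.7×10³ × 240 = 12408000 N·mm.
Critical point at (x, y) = (82.5, 90) from centroid. f_tx = M·y/J = 326.3 N/mm; f_ty = M·x/J = 299.1 N/mm.
Resultant f_max = √[f_tx² + (f_v + f_ty)²] = √[326.3² + (143.6 + 299.1)²] = 550 N/mm.
Capacity per unit length: r_n/Ω = (1/2.0) × 0.6 × 550 × (0.707 × 6) = 699.9 N/mm.
550 ≤ 699.9 → adequate.

f_max ≈ 550 N/mm; adequate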